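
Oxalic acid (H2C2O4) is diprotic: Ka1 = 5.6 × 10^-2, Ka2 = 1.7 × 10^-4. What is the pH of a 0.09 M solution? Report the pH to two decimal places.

Ka1 ≫ Ka2, so treat the first dissociation as the only significant source of H+.
Ka1 = x²/(0.09 − x) = 5.6 × 10^-2
Solving the quadratic: x = (−Ka1 + √(Ka1² + 4·Ka1·C₀))/2 = 4.83 × 10^-2 M
pH = −log(4.83 × 10^-2) = 1.32

pH = 1.32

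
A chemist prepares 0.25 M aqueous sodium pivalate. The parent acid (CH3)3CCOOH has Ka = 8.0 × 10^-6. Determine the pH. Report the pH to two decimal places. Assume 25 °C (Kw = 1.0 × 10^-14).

pH = 9.25

(CH3)3CCOO- is the conjugate base of the weak acid (CH3)3CCOOH.
Kb = Kw/Ka = 1.0×10^-14 / 8.0 × 10^-6 = 1.25 × 10^-9
Let x = [OH-] at equilibrium. Kb = x²/(0.25 − x).
Assume x ≪ 0.25: x ≈ √(1.25 × 10^-9 × 0.25) = 1.77 × 10^-5 M
Check: 0.0071% ionized — well under 5%, approximation valid.
pOH = 4.75, so pH = 14.00 − pOH = 9.25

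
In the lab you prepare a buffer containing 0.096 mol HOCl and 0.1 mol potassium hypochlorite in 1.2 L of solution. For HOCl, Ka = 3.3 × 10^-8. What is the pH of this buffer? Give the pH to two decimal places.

pKa = −log(3.3 × 10^-8) = 7.481
Henderson–Hasselbalch: pH = pKa + log([OCl-]/[HOCl]) = 7.481 + log(0.1/0.096)
pH = 7.481 + (+0.018) = 7.50

pH = 7.50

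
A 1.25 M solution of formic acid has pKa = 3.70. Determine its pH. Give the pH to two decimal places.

pH = 1.80

HCOOH ⇌ HCOO- + H+
Ka = 10^(−3.70) = 2.00 × 10^-4
Ka = [H+]²/(1.25 − [H+]) = 2.00 × 10^-4
Assume [H+] ≪ 1.25: [H+] ≈ √(2.00 × 10^-4 × 1.25) = 1.58 × 10^-2 M
Check: 1.3% ionized — well under 5%, approximation valid.
pH = −log(1.58 × 10^-2) = 1.80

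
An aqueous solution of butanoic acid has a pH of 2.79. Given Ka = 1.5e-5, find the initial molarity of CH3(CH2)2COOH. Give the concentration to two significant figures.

[H+] = 10^(-2.79) = 1.62 × 10^-3 M = x
Ka = x²/(C₀ − x) ⇒ C₀ = x + x²/Ka
C₀ = 1.62 × 10^-3 + (1.62 × 10^-3)²/(1.5 × 10^-5) = 1.77 × 10^-1 M

C₀ = 1.8 × 10^-1 M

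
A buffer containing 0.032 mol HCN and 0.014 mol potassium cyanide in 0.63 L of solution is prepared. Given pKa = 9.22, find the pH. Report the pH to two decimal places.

pH = 8.86

pH = pKa + log([A⁻]/[HA]) = 9.22 + log(0.014/0.032)
pH = 9.22 + (-0.359) = 8.86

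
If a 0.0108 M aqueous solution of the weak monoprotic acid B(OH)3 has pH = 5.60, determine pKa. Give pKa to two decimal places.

pKa = 9.23

[H+] = 10^(-5.60) = 2.51 × 10^-6 M
At equilibrium [HA] = 0.0108 − 2.51 × 10^-6 = 1.08 × 10^-2 M
Ka = [H+][A-]/[HA] = (2.51 × 10^-6)² / 1.08 × 10^-2 = 5.83 × 10^-10
pKa = -log(5.83 × 10^-10) = 9.23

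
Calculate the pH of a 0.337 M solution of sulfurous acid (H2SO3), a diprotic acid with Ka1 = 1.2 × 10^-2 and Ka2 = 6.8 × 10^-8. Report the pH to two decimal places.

Ka1 ≫ Ka2, so treat the first dissociation as the only significant source of H+.
Ka1 = x²/(0.337 − x) = 1.2 × 10^-2
Solving the quadratic: x = (−Ka1 + √(Ka1² + 4·Ka1·C₀))/2 = 5.79 × 10^-2 M
pH = −log(5.79 × 10^-2) = 1.24

pH = 1.24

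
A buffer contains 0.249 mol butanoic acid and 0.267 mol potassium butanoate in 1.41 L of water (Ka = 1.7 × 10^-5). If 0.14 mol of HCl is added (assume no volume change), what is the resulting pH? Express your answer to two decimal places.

Added H+ converts CH3(CH2)2COO- to CH3(CH2)2COOH: CH3(CH2)2COOH → 0.389 mol, CH3(CH2)2COO- → 0.127 mol.
pKa = −log(1.7 × 10^-5) = 4.770
pH = pKa + log([A⁻]/[HA]) = 4.770 + log(0.127/0.389) = 4.770 -0.486

pH = 4.28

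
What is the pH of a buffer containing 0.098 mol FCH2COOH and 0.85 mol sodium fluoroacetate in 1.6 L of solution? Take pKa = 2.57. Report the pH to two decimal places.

pH = 3.51

pH = pKa + log([A⁻]/[HA]) = 2.57 + log(0.85/0.098)
pH = 2.57 + (+0.938) = 3.51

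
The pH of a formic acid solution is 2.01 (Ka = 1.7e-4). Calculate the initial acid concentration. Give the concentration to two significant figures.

[H+] = 10^(-2.01) = 9.77 × 10^-3 M = x
Ka = x²/(C₀ − x) ⇒ C₀ = x + x²/Ka
C₀ = 9.77 × 10^-3 + (9.77 × 10^-3)²/(1.7 × 10^-4) = 5.71 × 10^-1 M

C₀ = 5.7 × 10^-1 M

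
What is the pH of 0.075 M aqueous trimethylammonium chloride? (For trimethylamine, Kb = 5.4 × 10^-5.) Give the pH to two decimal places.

pH = 5.43

(CH3)3NH+ is the conjugate acid of the weak base (CH3)3N.
Ka = Kw/Kb = 1.0×10^-14 / 5.4 × 10^-5 = 1.85 × 10^-10
Ka = [H+]²/(0.075 − [H+]) = 1.85 × 10^-10
Neglecting [H+] in the denominator: [H+] = √(1.85 × 10^-10 × 0.075) = 3.72 × 10^-6 M
([H+]/C₀ = 0.005% < 5%, so the approximation holds.)
pH = −log(3.72 × 10^-6) = 5.43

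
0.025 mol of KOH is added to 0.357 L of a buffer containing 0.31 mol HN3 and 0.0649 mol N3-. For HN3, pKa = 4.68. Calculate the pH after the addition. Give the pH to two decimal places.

After neutralization: n(HN3) = 0.285 mol, n(N3-) = 0.0899 mol.
pH = pKa + log(n_N3-/n_HN3) = 4.68 + log(0.0899/0.285) = 4.68 + (-0.501)

pH = 4.18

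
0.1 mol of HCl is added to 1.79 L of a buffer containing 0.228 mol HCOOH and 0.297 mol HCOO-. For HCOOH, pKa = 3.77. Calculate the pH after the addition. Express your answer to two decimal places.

pH = 3.55

After neutralization: n(HCOOH) = 0.328 mol, n(HCOO-) = 0.197 mol.
pH = pKa + log(n_HCOO-/n_HCOOH) = 3.77 + log(0.197/0.328) = 3.77 + (-0.221)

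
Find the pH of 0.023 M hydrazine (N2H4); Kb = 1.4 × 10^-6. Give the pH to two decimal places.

N2H4 + H2O ⇌ N2H5+ + OH-
From the ICE table, Kb = x²/(0.023 − x) = 1.4 × 10^-6.
Assume x ≪ 0.023: x ≈ √(1.4 × 10^-6 × 0.023) = 1.79 × 10^-4 M
(x/C₀ = 0.78% < 5%, so the approximation holds.)
pOH = 3.75, so pH = 14.00 − pOH = 10.25

pH = 10.25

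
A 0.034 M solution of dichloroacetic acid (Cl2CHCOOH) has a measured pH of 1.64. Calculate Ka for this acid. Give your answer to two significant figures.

[H+] = 10^(-1.64) = 2.29 × 10^-2 M
At equilibrium [HA] = 0.034 − 2.29 × 10^-2 = 1.11 × 10^-2 M
Ka = [H+][A-]/[HA] = (2.29 × 10^-2)² / 1.11 × 10^-2 = 4.7 × 10^-2

Ka = 4.7 × 10^-2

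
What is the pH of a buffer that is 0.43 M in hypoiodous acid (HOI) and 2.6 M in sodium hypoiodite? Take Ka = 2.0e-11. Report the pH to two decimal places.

pKa = −log(2.0 × 10^-11) = 10.699
Using pH = pKa + log([base]/[acid]) with [base]/[acid] = 2.6/0.43:
pH = 10.699 + (+0.782) = 11.48

pH = 11.48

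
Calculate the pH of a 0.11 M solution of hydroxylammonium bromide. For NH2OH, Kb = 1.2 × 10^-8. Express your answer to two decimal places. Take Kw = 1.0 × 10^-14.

NH3OH+ is the conjugate acid of the weak base NH2OH.
Ka = Kw/Kb = 1.0×10^-14 / 1.2 × 10^-8 = 8.33 × 10^-7
Let x = [H+] at equilibrium. Ka = x²/(0.11 − x).
Neglecting x in the denominator: x = √(8.33 × 10^-7 × 0.11) = 3.03 × 10^-4 M
(x/C₀ = 0.28% < 5%, so the approximation holds.)
pH = −log[H+] = −log(3.03 × 10^-4) = 3.52

pH = 3.52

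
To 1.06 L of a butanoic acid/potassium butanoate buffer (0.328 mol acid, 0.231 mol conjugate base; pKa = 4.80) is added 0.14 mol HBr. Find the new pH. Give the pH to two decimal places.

pH = 4.09

Added H+ converts CH3(CH2)2COO- to CH3(CH2)2COOH: CH3(CH2)2COOH → 0.468 mol, CH3(CH2)2COO- → 0.091 mol.
pH = pKa + log([A⁻]/[HA]) = 4.80 + log(0.091/0.468) = 4.80 -0.711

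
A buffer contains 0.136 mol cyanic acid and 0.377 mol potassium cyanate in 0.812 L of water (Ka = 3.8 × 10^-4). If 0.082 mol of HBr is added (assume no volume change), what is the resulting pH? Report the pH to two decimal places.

Added H+ converts OCN- to HOCN: HOCN → 0.218 mol, OCN- → 0.295 mol.
pKa = −log(3.8 × 10^-4) = 3.420
pH = pKa + log([A⁻]/[HA]) = 3.420 + log(0.295/0.218) = 3.420 +0.131

pH = 3.55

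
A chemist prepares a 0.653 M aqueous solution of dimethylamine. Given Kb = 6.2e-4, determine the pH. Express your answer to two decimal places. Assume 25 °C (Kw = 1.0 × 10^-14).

pH = 12.30

(CH3)2NH + H2O ⇌ (CH3)2NH2+ + OH-
From the ICE table, Kb = x²/(0.653 − x) = 6.2 × 10^-4.
Neglecting x in the denominator: x = √(6.2 × 10^-4 × 0.653) = 2.01 × 10^-2 M
(x/C₀ = 3.1% < 5%, so the approximation holds.)
pOH = −log(2.01 × 10^-2) = 1.70; pH = 14.00 − 1.70 = 12.30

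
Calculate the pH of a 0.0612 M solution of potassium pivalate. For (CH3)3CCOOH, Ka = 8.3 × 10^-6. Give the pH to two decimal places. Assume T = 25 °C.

(CH3)3CCOO- is the conjugate base of the weak acid (CH3)3CCOOH.
Kb = Kw/Ka = 1.0×10^-14 / 8.3 × 10^-6 = 1.20 × 10^-9
Kb = [OH-]²/(0.0612 − [OH-]) = 1.20 × 10^-9
Since Kb ≪ C₀, [OH-] ≈ √(Kb·C₀) = 8.57 × 10^-6 M.
pOH = −log(8.57 × 10^-6) = 5.07; pH = 14.00 − 5.07 = 8.93

pH = 8.93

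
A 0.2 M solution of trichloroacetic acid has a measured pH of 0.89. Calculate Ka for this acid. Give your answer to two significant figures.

Ka = 2.3 × 10^-1

[H+] = 10^(-0.89) = 1.29 × 10^-1 M
At equilibrium [HA] = 0.2 − 1.29 × 10^-1 = 7.10 × 10^-2 M
Ka = [H+][A-]/[HA] = (1.29 × 10^-1)² / 7.10 × 10^-2 = 2.3 × 10^-1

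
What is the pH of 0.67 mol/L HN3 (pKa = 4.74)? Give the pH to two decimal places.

HN3 ⇌ N3- + H+
Ka = 10^(−4.74) = 1.82 × 10^-5
Ka = [H+]²/(0.67 − [H+]) = 1.82 × 10^-5
Since Ka ≪ C₀, [H+] ≈ √(Ka·C₀) = 3.49 × 10^-3 M.
pH = −log(3.49 × 10^-3) = 2.46

pH = 2.46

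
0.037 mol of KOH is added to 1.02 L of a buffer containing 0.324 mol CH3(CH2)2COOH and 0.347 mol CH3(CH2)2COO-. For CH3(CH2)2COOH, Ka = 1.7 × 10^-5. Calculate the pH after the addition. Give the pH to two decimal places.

After neutralization: n(CH3(CH2)2COOH) = 0.287 mol, n(CH3(CH2)2COO-) = 0.384 mol.
pKa = −log(1.7 × 10^-5) = 4.770
pH = pKa + log(n_CH3(CH2)2COO-/n_CH3(CH2)2COOH) = 4.770 + log(0.384/0.287) = 4.770 + (+0.126)

pH = 4.90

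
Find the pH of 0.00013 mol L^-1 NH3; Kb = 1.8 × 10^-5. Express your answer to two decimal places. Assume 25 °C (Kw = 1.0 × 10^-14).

pH = 9.60

NH3 + H2O ⇌ NH4+ + OH-
Kb = x²/(0.00013 − x) = 1.8 × 10^-5
Here C₀/Kb ≈ 7.22, so the small-x approximation fails. Use the quadratic:
x = (−Kb + √(Kb² + 4·Kb·C₀))/2 = 4.02 × 10^-5 M
pOH = 4.40, so pH = 14.00 − pOH = 9.60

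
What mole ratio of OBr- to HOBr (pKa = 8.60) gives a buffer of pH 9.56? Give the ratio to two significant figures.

ratio = 9.1

pH = pKa + log(r) ⇒ log(r) = 9.56 − 8.60 = +0.96
r = [OBr-]/[HOBr] = 10^(+0.96) = 9.12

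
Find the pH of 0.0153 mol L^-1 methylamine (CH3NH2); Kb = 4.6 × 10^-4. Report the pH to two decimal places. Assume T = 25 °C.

CH3NH2 + H2O ⇌ CH3NH3+ + OH-
Kb = x²/(0.0153 − x) = 4.6 × 10^-4
x is not negligible relative to C₀; solve x² + 0.00046·x − 7.04e-06 = 0.
x = [−0.00046 + √(0.00046² + 2.82e-05)]/2 = 2.43 × 10^-3 M
pOH = −log(2.43 × 10^-3) = 2.61; pH = 14.00 − 2.61 = 11.39

pH = 11.39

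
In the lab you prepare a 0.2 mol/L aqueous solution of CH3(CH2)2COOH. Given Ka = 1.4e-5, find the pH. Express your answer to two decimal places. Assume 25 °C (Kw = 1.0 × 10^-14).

CH3(CH2)2COOH ⇌ CH3(CH2)2COO- + H+
Ka = x²/(0.2 − x) = 1.4 × 10^-5
Assume x ≪ 0.2: x ≈ √(1.4 × 10^-5 × 0.2) = 1.67 × 10^-3 M
Check: 0.84% ionized — well under 5%, approximation valid.
pH = −log[H+] = −log(1.67 × 10^-3) = 2.78

pH = 2.78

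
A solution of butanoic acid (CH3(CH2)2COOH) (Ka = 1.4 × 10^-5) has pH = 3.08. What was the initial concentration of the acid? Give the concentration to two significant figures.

[H+] = 10^(-3.08) = 8.32 × 10^-4 M = x
Ka = x²/(C₀ − x) ⇒ C₀ = x + x²/Ka
C₀ = 8.32 × 10^-4 + (8.32 × 10^-4)²/(1.4 × 10^-5) = 5.03 × 10^-2 M

C₀ = 5.0 × 10^-2 M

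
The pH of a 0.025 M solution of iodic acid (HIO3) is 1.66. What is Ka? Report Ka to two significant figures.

[H+] = 10^(-1.66) = 2.19 × 10^-2 M
At equilibrium [HA] = 0.025 − 2.19 × 10^-2 = 3.10 × 10^-3 M
Ka = [H+][A-]/[HA] = (2.19 × 10^-2)² / 3.10 × 10^-3 = 1.5 × 10^-1

Ka = 1.5 × 10^-1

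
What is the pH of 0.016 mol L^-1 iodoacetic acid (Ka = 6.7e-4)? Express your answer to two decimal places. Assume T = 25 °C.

ICH2COOH ⇌ ICH2COO- + H+
Let x = [H+] at equilibrium. Ka = x²/(0.016 − x).
Here C₀/Ka ≈ 23.9, so the small-x approximation fails. Use the quadratic:
x = [−0.00067 + √(0.00067² + 4.29e-05)]/2 = 2.96 × 10^-3 M
pH = −log(2.96 × 10^-3) = 2.53

pH = 2.53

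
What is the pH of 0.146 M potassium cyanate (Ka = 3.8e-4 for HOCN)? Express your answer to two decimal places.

pH = 8.29

OCN- is the conjugate base of the weak acid HOCN.
Kb = Kw/Ka = 1.0×10^-14 / 3.8 × 10^-4 = 2.63 × 10^-11
From the ICE table, Kb = x²/(0.146 − x) = 2.63 × 10^-11.
Assume x ≪ 0.146: x ≈ √(2.63 × 10^-11 × 0.146) = 1.96 × 10^-6 M
Check: 0.0013% ionized — well under 5%, approximation valid.
pOH = −log(1.96 × 10^-6) = 5.71; pH = 14.00 − 5.71 = 8.29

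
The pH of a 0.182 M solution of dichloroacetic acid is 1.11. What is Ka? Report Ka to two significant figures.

Ka = 5.8 × 10^-2

[H+] = 10^(-1.11) = 7.76 × 10^-2 M
At equilibrium [HA] = 0.182 − 7.76 × 10^-2 = 1.04 × 10^-1 M
Ka = [H+][A-]/[HA] = (7.76 × 10^-2)² / 1.04 × 10^-1 = 5.8 × 10^-2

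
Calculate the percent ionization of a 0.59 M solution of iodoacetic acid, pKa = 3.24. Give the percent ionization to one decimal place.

3.1%

ICH2COOH ⇌ ICH2COO- + H+; let x = [H+] at equilibrium.
Ka = 10^(−3.24) = 5.75 × 10^-4
x ≈ √(Ka·C₀) = √(5.75 × 10^-4 × 0.59) = 1.84 × 10^-2 M
Fraction ionized = 1.84 × 10^-2 / 0.59 = 0.0312 → 3.1%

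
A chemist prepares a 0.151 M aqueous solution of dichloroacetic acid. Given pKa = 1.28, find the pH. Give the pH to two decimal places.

Cl2CHCOOH ⇌ Cl2CHCOO- + H+
Ka = 10^(−1.28) = 5.25 × 10^-2
Ka = [H+]²/(0.151 − [H+]) = 5.25 × 10^-2
The 5% rule fails; solving [H+]² + Ka·[H+] − Ka·C₀ = 0 exactly:
[H+] = (−Ka + √(Ka² + 4·Ka·C₀))/2 = 6.66 × 10^-2 M
pH = −log[H+] = −log(6.66 × 10^-2) = 1.18

pH = 1.18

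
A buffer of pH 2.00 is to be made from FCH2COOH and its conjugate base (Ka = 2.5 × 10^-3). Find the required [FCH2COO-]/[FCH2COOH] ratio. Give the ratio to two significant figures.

ratio = 0.25

pKa = -log(2.5 × 10^-3) = 2.602
pH = pKa + log(r) ⇒ log(r) = 2.00 − 2.602 = -0.602
r = [FCH2COO-]/[FCH2COOH] = 10^(-0.602) = 0.25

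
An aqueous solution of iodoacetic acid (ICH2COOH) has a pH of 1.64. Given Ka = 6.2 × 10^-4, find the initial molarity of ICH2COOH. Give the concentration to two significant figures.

C₀ = 8.7 × 10^-1 M

[H+] = 10^(-1.64) = 2.29 × 10^-2 M = x
Ka = x²/(C₀ − x) ⇒ C₀ = x + x²/Ka
C₀ = 2.29 × 10^-2 + (2.29 × 10^-2)²/(6.2 × 10^-4) = 8.69 × 10^-1 M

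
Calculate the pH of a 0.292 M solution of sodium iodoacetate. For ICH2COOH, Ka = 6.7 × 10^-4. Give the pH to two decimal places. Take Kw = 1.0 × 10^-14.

pH = 8.32

ICH2COO- is the conjugate base of the weak acid ICH2COOH.
Kb = Kw/Ka = 1.0×10^-14 / 6.7 × 10^-4 = 1.49 × 10^-11
From the ICE table, Kb = x²/(0.292 − x) = 1.49 × 10^-11.
Since Kb ≪ C₀, x ≈ √(Kb·C₀) = 2.09 × 10^-6 M.
(x/C₀ = 0.00071% < 5%, so the approximation holds.)
pOH = −log(2.09 × 10^-6) = 5.68; pH = 14.00 − 5.68 = 8.32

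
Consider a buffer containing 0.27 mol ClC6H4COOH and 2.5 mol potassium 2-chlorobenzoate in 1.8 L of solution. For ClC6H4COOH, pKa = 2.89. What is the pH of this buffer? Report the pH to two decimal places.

pH = pKa + log([A⁻]/[HA]) = 2.89 + log(2.5/0.27)
pH = 2.89 + (+0.967) = 3.86

pH = 3.86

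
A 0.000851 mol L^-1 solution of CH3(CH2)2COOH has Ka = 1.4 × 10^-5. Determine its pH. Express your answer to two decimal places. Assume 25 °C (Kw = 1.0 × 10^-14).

pH = 3.99

CH3(CH2)2COOH ⇌ CH3(CH2)2COO- + H+
From the ICE table, Ka = [H+]²/(0.000851 − [H+]) = 1.4 × 10^-5.
[H+] is not negligible relative to C₀; solve [H+]² + 1.4e-05·[H+] − 1.19e-08 = 0.
[H+] = (−Ka + √(Ka² + 4·Ka·C₀))/2 = 1.02 × 10^-4 M
pH = −log(1.02 × 10^-4) = 3.99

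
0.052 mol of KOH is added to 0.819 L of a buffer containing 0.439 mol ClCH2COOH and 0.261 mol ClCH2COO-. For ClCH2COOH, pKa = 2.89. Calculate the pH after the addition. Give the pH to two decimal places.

pH = 2.80

After neutralization: n(ClCH2COOH) = 0.387 mol, n(ClCH2COO-) = 0.313 mol.
pH = pKa + log([A⁻]/[HA]) = 2.89 + log(0.313/0.387) = 2.89 -0.092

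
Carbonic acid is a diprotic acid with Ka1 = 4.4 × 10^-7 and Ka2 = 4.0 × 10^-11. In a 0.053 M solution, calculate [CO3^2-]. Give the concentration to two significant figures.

First ionization gives [H+] ≈ [HCO3-] = 1.53 × 10^-4 M.
Second step: Ka2 = [H+][CO3^2-]/[HCO3-] ≈ [CO3^2-] (since [H+] ≈ [HCO3-]).
So [CO3^2-] ≈ Ka2.

4.0 × 10^-11 M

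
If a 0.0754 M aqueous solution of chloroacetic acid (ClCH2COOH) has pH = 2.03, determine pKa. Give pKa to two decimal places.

pKa = 2.88

[H+] = 10^(-2.03) = 9.33 × 10^-3 M
At equilibrium [HA] = 0.0754 − 9.33 × 10^-3 = 6.61 × 10^-2 M
Ka = [H+][A-]/[HA] = (9.33 × 10^-3)² / 6.61 × 10^-2 = 1.32 × 10^-3
pKa = -log(1.32 × 10^-3) = 2.88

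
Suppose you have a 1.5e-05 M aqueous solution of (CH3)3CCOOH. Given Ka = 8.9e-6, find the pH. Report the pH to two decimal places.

pH = 5.10

(CH3)3CCOOH ⇌ (CH3)3CCOO- + H+
Let x = [H+] at equilibrium. Ka = x²/(1.5e-05 − x).
x is not negligible relative to C₀; solve x² + 8.9e-06·x − 1.34e-10 = 0.
x = (−Ka + √(Ka² + 4·Ka·C₀))/2 = 7.93 × 10^-6 M
pH = −log[H+] = −log(7.93 × 10^-6) = 5.10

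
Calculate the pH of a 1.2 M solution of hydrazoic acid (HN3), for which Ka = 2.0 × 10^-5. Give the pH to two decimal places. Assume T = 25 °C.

pH = 2.31

HN3 ⇌ N3- + H+
From the ICE table, Ka = [H+]²/(1.2 − [H+]) = 2.0 × 10^-5.
Assume [H+] ≪ 1.2: [H+] ≈ √(2.0 × 10^-5 × 1.2) = 4.90 × 10^-3 M
Check: 0.41% ionized — well under 5%, approximation valid.
pH = −log(4.90 × 10^-3) = 2.31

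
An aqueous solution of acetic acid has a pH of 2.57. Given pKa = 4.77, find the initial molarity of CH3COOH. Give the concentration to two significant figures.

[H+] = 10^(-2.57) = 2.69 × 10^-3 M = x
Ka = 10^(−4.77) = 1.70 × 10^-5
Ka = x²/(C₀ − x) ⇒ C₀ = x + x²/Ka
C₀ = 2.69 × 10^-3 + (2.69 × 10^-3)²/(1.70 × 10^-5) = 4.28 × 10^-1 M

C₀ = 4.3 × 10^-1 M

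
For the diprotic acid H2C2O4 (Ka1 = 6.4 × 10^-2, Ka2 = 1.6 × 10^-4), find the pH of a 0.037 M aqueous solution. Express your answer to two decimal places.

Ka1 ≫ Ka2, so treat the first dissociation as the only significant source of H+.
Ka1 = x²/(0.037 − x) = 6.4 × 10^-2
Solving the quadratic: x = (−Ka1 + √(Ka1² + 4·Ka1·C₀))/2 = 2.62 × 10^-2 M
pH = −log(2.62 × 10^-2) = 1.58

pH = 1.58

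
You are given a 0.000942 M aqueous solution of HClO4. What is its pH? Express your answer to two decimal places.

pH = 3.03

HClO4 is a strong acid and dissociates completely, so [H+] = 0.000942 M.
pH = -log(0.000942) = 3.03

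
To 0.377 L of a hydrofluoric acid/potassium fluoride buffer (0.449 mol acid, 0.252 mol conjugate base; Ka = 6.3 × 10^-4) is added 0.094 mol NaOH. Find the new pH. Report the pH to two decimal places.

pH = 3.19

After neutralization: n(HF) = 0.355 mol, n(F-) = 0.346 mol.
pKa = −log(6.3 × 10^-4) = 3.201
pH = pKa + log(n_F-/n_HF) = 3.201 + log(0.346/0.355) = 3.201 + (-0.011)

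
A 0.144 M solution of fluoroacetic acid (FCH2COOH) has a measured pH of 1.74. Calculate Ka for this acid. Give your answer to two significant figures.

Ka = 2.6 × 10^-3

[H+] = 10^(-1.74) = 1.82 × 10^-2 M
At equilibrium [HA] = 0.144 − 1.82 × 10^-2 = 1.26 × 10^-1 M
Ka = [H+][A-]/[HA] = (1.82 × 10^-2)² / 1.26 × 10^-1 = 2.6 × 10^-3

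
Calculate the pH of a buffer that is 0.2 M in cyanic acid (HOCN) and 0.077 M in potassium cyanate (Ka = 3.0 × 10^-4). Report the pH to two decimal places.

pH = 3.11

pKa = −log(3.0 × 10^-4) = 3.523
Henderson–Hasselbalch: pH = pKa + log([OCN-]/[HOCN]) = 3.523 + log(0.077/0.2)
pH = 3.523 + (-0.415) = 3.11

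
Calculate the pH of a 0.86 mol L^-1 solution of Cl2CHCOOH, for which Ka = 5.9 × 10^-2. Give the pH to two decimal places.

pH = 0.70

Cl2CHCOOH ⇌ Cl2CHCOO- + H+
Ka = x²/(0.86 − x) = 5.9 × 10^-2
Here C₀/Ka ≈ 14.6, so the small-x approximation fails. Use the quadratic:
x = [−0.059 + √(0.059² + 0.203)]/2 = 1.98 × 10^-1 M
pH = −log[H+] = −log(1.98 × 10^-1) = 0.70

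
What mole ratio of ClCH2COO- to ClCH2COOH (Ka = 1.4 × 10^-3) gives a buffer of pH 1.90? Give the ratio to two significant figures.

ratio = 0.11

pKa = -log(1.4 × 10^-3) = 2.854
pH = pKa + log(r) ⇒ log(r) = 1.90 − 2.854 = -0.954
r = [ClCH2COO-]/[ClCH2COOH] = 10^(-0.954) = 0.111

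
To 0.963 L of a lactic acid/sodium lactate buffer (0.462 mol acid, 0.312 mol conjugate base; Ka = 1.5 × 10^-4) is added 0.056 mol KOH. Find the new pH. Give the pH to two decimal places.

OH- converts CH3CH(OH)COOH to CH3CH(OH)COO-: CH3CH(OH)COOH → 0.406 mol, CH3CH(OH)COO- → 0.368 mol.
pKa = −log(1.5 × 10^-4) = 3.824
pH = pKa + log([A⁻]/[HA]) = 3.824 + log(0.368/0.406) = 3.824 -0.043

pH = 3.78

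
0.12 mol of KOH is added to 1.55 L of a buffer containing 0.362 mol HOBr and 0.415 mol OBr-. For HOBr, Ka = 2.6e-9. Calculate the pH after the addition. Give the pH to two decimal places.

After neutralization: n(HOBr) = 0.242 mol, n(OBr-) = 0.535 mol.
pKa = −log(2.6 × 10^-9) = 8.585
pH = pKa + log([A⁻]/[HA]) = 8.585 + log(0.535/0.242) = 8.585 +0.345

pH = 8.93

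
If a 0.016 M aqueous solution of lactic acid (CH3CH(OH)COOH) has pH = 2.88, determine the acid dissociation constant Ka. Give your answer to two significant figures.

[H+] = 10^(-2.88) = 1.32 × 10^-3 M
At equilibrium [HA] = 0.016 − 1.32 × 10^-3 = 1.47 × 10^-2 M
Ka = [H+][A-]/[HA] = (1.32 × 10^-3)² / 1.47 × 10^-2 = 1.2 × 10^-4

Ka = 1.2 × 10^-4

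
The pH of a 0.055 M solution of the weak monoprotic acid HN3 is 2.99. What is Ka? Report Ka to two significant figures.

[H+] = 10^(-2.99) = 1.02 × 10^-3 M
At equilibrium [HA] = 0.055 − 1.02 × 10^-3 = 5.40 × 10^-2 M
Ka = [H+][A-]/[HA] = (1.02 × 10^-3)² / 5.40 × 10^-2 = 1.9 × 10^-5

Ka = 1.9 × 10^-5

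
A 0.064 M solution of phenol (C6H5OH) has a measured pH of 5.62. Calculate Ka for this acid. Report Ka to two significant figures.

Ka = 9.0 × 10^-11

[H+] = 10^(-5.62) = 2.40 × 10^-6 M
At equilibrium [HA] = 0.064 − 2.40 × 10^-6 = 6.40 × 10^-2 M
Ka = [H+][A-]/[HA] = (2.40 × 10^-6)² / 6.40 × 10^-2 = 9.0 × 10^-11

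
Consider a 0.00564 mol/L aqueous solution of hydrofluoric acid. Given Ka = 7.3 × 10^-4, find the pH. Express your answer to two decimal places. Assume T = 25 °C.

HF ⇌ F- + H+
From the ICE table, Ka = [H+]²/(0.00564 − [H+]) = 7.3 × 10^-4.
The 5% rule fails; solving [H+]² + Ka·[H+] − Ka·C₀ = 0 exactly:
[H+] = (−Ka + √(Ka² + 4·Ka·C₀))/2 = 1.70 × 10^-3 M
pH = −log(1.70 × 10^-3) = 2.77

pH = 2.77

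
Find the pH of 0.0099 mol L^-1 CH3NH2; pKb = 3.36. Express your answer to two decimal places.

CH3NH2 + H2O ⇌ CH3NH3+ + OH-
Kb = 10^(−3.36) = 4.37 × 10^-4
Kb = x²/(0.0099 − x) = 4.37 × 10^-4
The 5% rule fails; solving x² + Kb·x − Kb·C₀ = 0 exactly:
x = [−0.000437 + √(0.000437² + 1.73e-05)]/2 = 1.87 × 10^-3 M
pOH = −log(1.87 × 10^-3) = 2.73; pH = 14.00 − 2.73 = 11.27

pH = 11.27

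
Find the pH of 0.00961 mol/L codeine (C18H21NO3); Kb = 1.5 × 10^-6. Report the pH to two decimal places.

pH = 10.08

C18H21NO3 + H2O ⇌ C18H22NO3+ + OH-
Kb = x²/(0.00961 − x) = 1.5 × 10^-6
Since Kb ≪ C₀, x ≈ √(Kb·C₀) = 1.20 × 10^-4 M.
Check: 1.2% ionized — well under 5%, approximation valid.
pOH = 3.92, so pH = 14.00 − pOH = 10.08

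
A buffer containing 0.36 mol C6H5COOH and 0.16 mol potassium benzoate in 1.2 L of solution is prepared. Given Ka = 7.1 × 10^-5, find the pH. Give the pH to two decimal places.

pH = 3.80

pKa = −log(7.1 × 10^-5) = 4.149
Using pH = pKa + log([base]/[acid]) with [base]/[acid] = 0.16/0.36:
pH = 4.149 + (-0.352) = 3.80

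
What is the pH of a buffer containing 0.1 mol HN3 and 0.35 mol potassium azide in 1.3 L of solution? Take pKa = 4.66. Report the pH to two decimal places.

pH = 5.20

Henderson–Hasselbalch: pH = pKa + log([N3-]/[HN3]) = 4.66 + log(0.35/0.1)
pH = 4.66 + (+0.544) = 5.20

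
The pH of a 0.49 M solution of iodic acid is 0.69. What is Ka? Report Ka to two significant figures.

[H+] = 10^(-0.69) = 2.04 × 10^-1 M
At equilibrium [HA] = 0.49 − 2.04 × 10^-1 = 2.86 × 10^-1 M
Ka = [H+][A-]/[HA] = (2.04 × 10^-1)² / 2.86 × 10^-1 = 1.5 × 10^-1

Ka = 1.5 × 10^-1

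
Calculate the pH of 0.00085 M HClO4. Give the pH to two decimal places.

HClO4 is a strong acid and dissociates completely, so [H+] = 0.00085 M.
pH = -log(0.00085) = 3.07

pH = 3.07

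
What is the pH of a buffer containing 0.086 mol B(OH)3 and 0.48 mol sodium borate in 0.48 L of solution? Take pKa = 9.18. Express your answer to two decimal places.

pH = 9.93

Henderson–Hasselbalch: pH = pKa + log([B(OH)4-]/[B(OH)3]) = 9.18 + log(0.48/0.086)
pH = 9.18 + (+0.747) = 9.93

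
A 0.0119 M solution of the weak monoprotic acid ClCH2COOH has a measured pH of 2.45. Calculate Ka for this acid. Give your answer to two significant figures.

[H+] = 10^(-2.45) = 3.55 × 10^-3 M
At equilibrium [HA] = 0.0119 − 3.55 × 10^-3 = 8.35 × 10^-3 M
Ka = [H+][A-]/[HA] = (3.55 × 10^-3)² / 8.35 × 10^-3 = 1.5 × 10^-3

Ka = 1.5 × 10^-3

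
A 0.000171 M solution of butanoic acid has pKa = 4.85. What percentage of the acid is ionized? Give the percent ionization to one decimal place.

CH3(CH2)2COOH ⇌ CH3(CH2)2COO- + H+; let x = [H+] at equilibrium.
Ka = 10^(−4.85) = 1.41 × 10^-5
Ka = x²/(C₀ − x); solving the quadratic gives x = 4.26 × 10^-5 M.
% ionization = x/C₀ × 100% = 4.26 × 10^-5/0.000171 × 100% = 24.9%

24.9%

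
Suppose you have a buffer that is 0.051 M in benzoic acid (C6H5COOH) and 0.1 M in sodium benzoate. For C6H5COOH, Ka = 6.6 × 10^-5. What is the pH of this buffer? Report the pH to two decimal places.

pKa = −log(6.6 × 10^-5) = 4.180
Using pH = pKa + log([base]/[acid]) with [base]/[acid] = 0.1/0.051:
pH = 4.180 + (+0.292) = 4.47

pH = 4.47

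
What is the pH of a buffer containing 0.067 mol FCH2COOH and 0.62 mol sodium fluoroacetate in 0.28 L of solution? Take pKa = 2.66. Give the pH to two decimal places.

Henderson–Hasselbalch: pH = pKa + log([FCH2COO-]/[FCH2COOH]) = 2.66 + log(0.62/0.067)
pH = 2.66 + (+0.966) = 3.63

pH = 3.63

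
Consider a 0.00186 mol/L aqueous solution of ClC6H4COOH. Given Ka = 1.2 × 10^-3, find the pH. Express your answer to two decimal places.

ClC6H4COOH ⇌ ClC6H4COO- + H+
From the ICE table, Ka = x²/(0.00186 − x) = 1.2 × 10^-3.
x is not negligible relative to C₀; solve x² + 0.0012·x − 2.23e-06 = 0.
x = (−Ka + √(Ka² + 4·Ka·C₀))/2 = 1.01 × 10^-3 M
pH = −log(1.01 × 10^-3) = 3.00

pH = 3.00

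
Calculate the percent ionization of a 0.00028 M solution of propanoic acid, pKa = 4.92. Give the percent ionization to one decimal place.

CH3CH2COOH ⇌ CH3CH2COO- + H+; let x = [H+] at equilibrium.
Ka = 10^(−4.92) = 1.20 × 10^-5
Solve x² + 1.2e-05x − 3.36e-09 = 0 → x = 5.23 × 10^-5 M
% ionization = x/C₀ × 100% = 5.23 × 10^-5/0.00028 × 100% = 18.7%

18.7%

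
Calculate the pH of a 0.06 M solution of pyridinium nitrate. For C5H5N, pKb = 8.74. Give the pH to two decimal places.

pH = 3.24

C5H5NH+ is the conjugate acid of the weak base C5H5N.
Kb = 10^(−8.74) = 1.82 × 10^-9
Ka = Kw/Kb = 1.0×10^-14 / 1.82 × 10^-9 = 5.49 × 10^-6
From the ICE table, Ka = [H+]²/(0.06 − [H+]) = 5.49 × 10^-6.
Neglecting [H+] in the denominator: [H+] = √(5.49 × 10^-6 × 0.06) = 5.74 × 10^-4 M
([H+]/C₀ = 0.96% < 5%, so the approximation holds.)
pH = −log(5.74 × 10^-4) = 3.24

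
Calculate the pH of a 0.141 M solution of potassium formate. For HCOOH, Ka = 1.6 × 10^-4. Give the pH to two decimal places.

HCOO- is the conjugate base of the weak acid HCOOH.
Kb = Kw/Ka = 1.0×10^-14 / 1.6 × 10^-4 = 6.25 × 10^-11
From the ICE table, Kb = x²/(0.141 − x) = 6.25 × 10^-11.
Neglecting x in the denominator: x = √(6.25 × 10^-11 × 0.141) = 2.97 × 10^-6 M
(x/C₀ = 0.0021% < 5%, so the approximation holds.)
pOH = 5.53, so pH = 14.00 − pOH = 8.47

pH = 8.47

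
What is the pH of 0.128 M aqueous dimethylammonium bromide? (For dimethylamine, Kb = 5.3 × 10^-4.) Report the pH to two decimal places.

pH = 5.81

(CH3)2NH2+ is the conjugate acid of the weak base (CH3)2NH.
Ka = Kw/Kb = 1.0×10^-14 / 5.3 × 10^-4 = 1.89 × 10^-11
From the ICE table, Ka = [H+]²/(0.128 − [H+]) = 1.89 × 10^-11.
Since Ka ≪ C₀, [H+] ≈ √(Ka·C₀) = 1.56 × 10^-6 M.
Check: 0.0012% ionized — well under 5%, approximation valid.
pH = −log[H+] = −log(1.56 × 10^-6) = 5.81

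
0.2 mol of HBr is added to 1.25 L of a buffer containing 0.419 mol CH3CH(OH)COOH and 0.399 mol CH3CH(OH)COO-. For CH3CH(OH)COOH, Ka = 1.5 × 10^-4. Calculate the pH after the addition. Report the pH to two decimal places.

After neutralization: n(CH3CH(OH)COOH) = 0.619 mol, n(CH3CH(OH)COO-) = 0.199 mol.
pKa = −log(1.5 × 10^-4) = 3.824
pH = pKa + log([A⁻]/[HA]) = 3.824 + log(0.199/0.619) = 3.824 -0.493

pH = 3.33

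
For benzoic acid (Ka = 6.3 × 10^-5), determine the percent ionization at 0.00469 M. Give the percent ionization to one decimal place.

10.9%

C6H5COOH ⇌ C6H5COO- + H+; let x = [H+] at equilibrium.
Solve x² + 6.3e-05x − 2.95e-07 = 0 → x = 5.13 × 10^-4 M
Fraction ionized = 5.13 × 10^-4 / 0.00469 = 0.1094 → 10.9%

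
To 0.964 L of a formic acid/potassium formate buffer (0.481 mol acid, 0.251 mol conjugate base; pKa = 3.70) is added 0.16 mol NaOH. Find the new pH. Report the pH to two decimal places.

OH- converts HCOOH to HCOO-: HCOOH → 0.321 mol, HCOO- → 0.411 mol.
pH = pKa + log(n_HCOO-/n_HCOOH) = 3.70 + log(0.411/0.321) = 3.70 + (+0.107)

pH = 3.81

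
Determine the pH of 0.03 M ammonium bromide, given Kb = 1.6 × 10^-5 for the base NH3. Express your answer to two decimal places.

pH = 5.36

NH4+ is the conjugate acid of the weak base NH3.
Ka = Kw/Kb = 1.0×10^-14 / 1.6 × 10^-5 = 6.25 × 10^-10
Let x = [H+] at equilibrium. Ka = x²/(0.03 − x).
Neglecting x in the denominator: x = √(6.25 × 10^-10 × 0.03) = 4.33 × 10^-6 M
(x/C₀ = 0.014% < 5%, so the approximation holds.)
pH = −log(4.33 × 10^-6) = 5.36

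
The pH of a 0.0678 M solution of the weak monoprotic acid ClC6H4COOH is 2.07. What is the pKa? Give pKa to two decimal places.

pKa = 2.91

[H+] = 10^(-2.07) = 8.51 × 10^-3 M
At equilibrium [HA] = 0.0678 − 8.51 × 10^-3 = 5.93 × 10^-2 M
Ka = [H+][A-]/[HA] = (8.51 × 10^-3)² / 5.93 × 10^-2 = 1.22 × 10^-3
pKa = -log(1.22 × 10^-3) = 2.91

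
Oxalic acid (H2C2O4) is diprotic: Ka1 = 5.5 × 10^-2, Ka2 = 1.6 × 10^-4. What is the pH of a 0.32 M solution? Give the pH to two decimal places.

pH = 0.97

Ka1 ≫ Ka2, so treat the first dissociation as the only significant source of H+.
Ka1 = x²/(0.32 − x) = 5.5 × 10^-2
Solving the quadratic: x = (−Ka1 + √(Ka1² + 4·Ka1·C₀))/2 = 1.08 × 10^-1 M
pH = −log(1.08 × 10^-1) = 0.97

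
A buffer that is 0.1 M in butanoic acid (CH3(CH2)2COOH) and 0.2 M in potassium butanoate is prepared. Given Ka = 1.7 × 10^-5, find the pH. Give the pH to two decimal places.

pKa = −log(1.7 × 10^-5) = 4.770
Henderson–Hasselbalch: pH = pKa + log([CH3(CH2)2COO-]/[CH3(CH2)2COOH]) = 4.770 + log(0.2/0.1)
pH = 4.770 + (+0.301) = 5.07

pH = 5.07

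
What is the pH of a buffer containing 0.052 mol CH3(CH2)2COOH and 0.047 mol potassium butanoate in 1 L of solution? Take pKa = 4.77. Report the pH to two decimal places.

pH = 4.73

Henderson–Hasselbalch: pH = pKa + log([CH3(CH2)2COO-]/[CH3(CH2)2COOH]) = 4.77 + log(0.047/0.052)
pH = 4.77 + (-0.044) = 4.73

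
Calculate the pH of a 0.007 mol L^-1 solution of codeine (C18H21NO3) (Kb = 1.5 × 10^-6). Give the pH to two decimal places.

pH = 10.01

C18H21NO3 + H2O ⇌ C18H22NO3+ + OH-
Kb = x²/(0.007 − x) = 1.5 × 10^-6
Neglecting x in the denominator: x = √(1.5 × 10^-6 × 0.007) = 1.02 × 10^-4 M
pOH = −log(1.02 × 10^-4) = 3.99; pH = 14.00 − 3.99 = 10.01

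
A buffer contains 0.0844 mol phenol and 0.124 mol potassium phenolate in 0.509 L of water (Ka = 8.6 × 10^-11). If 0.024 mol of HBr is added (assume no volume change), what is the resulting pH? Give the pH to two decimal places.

pH = 10.03

After neutralization: n(C6H5OH) = 0.108 mol, n(C6H5O-) = 0.1 mol.
pKa = −log(8.6 × 10^-11) = 10.066
pH = pKa + log([A⁻]/[HA]) = 10.066 + log(0.1/0.108) = 10.066 -0.033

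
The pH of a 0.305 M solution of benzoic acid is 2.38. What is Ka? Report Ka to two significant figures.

Ka = 5.8 × 10^-5

[H+] = 10^(-2.38) = 4.17 × 10^-3 M
At equilibrium [HA] = 0.305 − 4.17 × 10^-3 = 3.01 × 10^-1 M
Ka = [H+][A-]/[HA] = (4.17 × 10^-3)² / 3.01 × 10^-1 = 5.8 × 10^-5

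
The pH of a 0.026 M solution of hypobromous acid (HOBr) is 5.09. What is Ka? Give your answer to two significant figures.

Ka = 2.5 × 10^-9

[H+] = 10^(-5.09) = 8.13 × 10^-6 M
At equilibrium [HA] = 0.026 − 8.13 × 10^-6 = 2.60 × 10^-2 M
Ka = [H+][A-]/[HA] = (8.13 × 10^-6)² / 2.60 × 10^-2 = 2.5 × 10^-9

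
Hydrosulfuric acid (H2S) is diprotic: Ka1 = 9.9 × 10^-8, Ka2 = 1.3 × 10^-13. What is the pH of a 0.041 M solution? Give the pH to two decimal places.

pH = 4.20

Ka1 ≫ Ka2, so treat the first dissociation as the only significant source of H+.
Ka1 = x²/(0.041 − x) = 9.9 × 10^-8
x ≈ √(9.9 × 10^-8 × 0.041) = 6.37 × 10^-5 M
pH = −log(6.37 × 10^-5) = 4.20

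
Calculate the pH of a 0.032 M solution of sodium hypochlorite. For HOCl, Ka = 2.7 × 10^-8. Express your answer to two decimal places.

OCl- is the conjugate base of the weak acid HOCl.
Kb = Kw/Ka = 1.0×10^-14 / 2.7 × 10^-8 = 3.70 × 10^-7
Let x = [OH-] at equilibrium. Kb = x²/(0.032 − x).
Neglecting x in the denominator: x = √(3.70 × 10^-7 × 0.032) = 1.09 × 10^-4 M
pOH = −log(1.09 × 10^-4) = 3.96; pH = 14.00 − 3.96 = 10.04

pH = 10.04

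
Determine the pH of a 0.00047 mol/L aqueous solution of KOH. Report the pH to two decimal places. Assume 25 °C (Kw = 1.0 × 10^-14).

KOH is a strong base; [OH-] = 0.00047 M.
pOH = -log(0.00047) = 3.33
pH = 14.00 - 3.33 = 10.67

pH = 10.67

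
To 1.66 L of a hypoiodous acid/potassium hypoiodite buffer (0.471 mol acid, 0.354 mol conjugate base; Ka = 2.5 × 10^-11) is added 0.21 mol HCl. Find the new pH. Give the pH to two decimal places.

After neutralization: n(HOI) = 0.681 mol, n(OI-) = 0.144 mol.
pKa = −log(2.5 × 10^-11) = 10.602
pH = pKa + log([A⁻]/[HA]) = 10.602 + log(0.144/0.681) = 10.602 -0.675

pH = 9.93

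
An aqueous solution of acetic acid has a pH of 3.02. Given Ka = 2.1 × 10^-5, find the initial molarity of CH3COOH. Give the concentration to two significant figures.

[H+] = 10^(-3.02) = 9.55 × 10^-4 M = x
Ka = x²/(C₀ − x) ⇒ C₀ = x + x²/Ka
C₀ = 9.55 × 10^-4 + (9.55 × 10^-4)²/(2.1 × 10^-5) = 4.44 × 10^-2 M

C₀ = 4.4 × 10^-2 M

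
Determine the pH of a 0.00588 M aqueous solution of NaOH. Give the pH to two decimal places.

NaOH is a strong base; [OH-] = 0.00588 M.
pOH = -log(0.00588) = 2.23
pH = 14.00 - 2.23 = 11.77

pH = 11.77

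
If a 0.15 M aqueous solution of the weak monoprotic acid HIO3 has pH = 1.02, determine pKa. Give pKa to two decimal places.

pKa = 0.78

[H+] = 10^(-1.02) = 9.55 × 10^-2 M
At equilibrium [HA] = 0.15 − 9.55 × 10^-2 = 5.45 × 10^-2 M
Ka = [H+][A-]/[HA] = (9.55 × 10^-2)² / 5.45 × 10^-2 = 1.67 × 10^-1
pKa = -log(1.67 × 10^-1) = 0.78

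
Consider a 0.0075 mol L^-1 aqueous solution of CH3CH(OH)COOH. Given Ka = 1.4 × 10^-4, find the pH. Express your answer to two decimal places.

pH = 3.02

CH3CH(OH)COOH ⇌ CH3CH(OH)COO- + H+
Let x = [H+] at equilibrium. Ka = x²/(0.0075 − x).
The 5% rule fails; solving x² + Ka·x − Ka·C₀ = 0 exactly:
x = [−0.00014 + √(0.00014² + 4.2e-06)]/2 = 9.57 × 10^-4 M
pH = −log[H+] = −log(9.57 × 10^-4) = 3.02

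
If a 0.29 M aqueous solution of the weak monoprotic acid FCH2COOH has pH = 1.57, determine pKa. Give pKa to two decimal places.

[H+] = 10^(-1.57) = 2.69 × 10^-2 M
At equilibrium [HA] = 0.29 − 2.69 × 10^-2 = 2.63 × 10^-1 M
Ka = [H+][A-]/[HA] = (2.69 × 10^-2)² / 2.63 × 10^-1 = 2.75 × 10^-3
pKa = -log(2.75 × 10^-3) = 2.56

pKa = 2.56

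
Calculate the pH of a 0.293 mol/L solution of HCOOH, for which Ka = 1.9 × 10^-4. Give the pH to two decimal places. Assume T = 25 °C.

HCOOH ⇌ HCOO- + H+
Let x = [H+] at equilibrium. Ka = x²/(0.293 − x).
Neglecting x in the denominator: x = √(1.9 × 10^-4 × 0.293) = 7.46 × 10^-3 M
(x/C₀ = 2.5% < 5%, so the approximation holds.)
pH = −log[H+] = −log(7.46 × 10^-3) = 2.13

pH = 2.13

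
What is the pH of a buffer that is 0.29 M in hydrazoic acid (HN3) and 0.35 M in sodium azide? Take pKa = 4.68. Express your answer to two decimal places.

pH = pKa + log([A⁻]/[HA]) = 4.68 + log(0.35/0.29)
pH = 4.68 + (+0.082) = 4.76

pH = 4.76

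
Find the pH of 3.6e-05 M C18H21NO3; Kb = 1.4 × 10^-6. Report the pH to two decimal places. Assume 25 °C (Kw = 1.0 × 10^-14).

C18H21NO3 + H2O ⇌ C18H22NO3+ + OH-
Let x = [OH-] at equilibrium. Kb = x²/(3.6e-05 − x).
x is not negligible relative to C₀; solve x² + 1.4e-06·x − 5.04e-11 = 0.
x = (−Kb + √(Kb² + 4·Kb·C₀))/2 = 6.43 × 10^-6 M
pOH = 5.19, so pH = 14.00 − pOH = 8.81

pH = 8.81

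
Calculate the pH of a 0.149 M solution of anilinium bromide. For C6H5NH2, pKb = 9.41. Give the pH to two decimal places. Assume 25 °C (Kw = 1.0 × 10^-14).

pH = 2.71

C6H5NH3+ is the conjugate acid of the weak base C6H5NH2.
Kb = 10^(−9.41) = 3.89 × 10^-10
Ka = Kw/Kb = 1.0×10^-14 / 3.89 × 10^-10 = 2.57 × 10^-5
Ka = [H+]²/(0.149 − [H+]) = 2.57 × 10^-5
Since Ka ≪ C₀, [H+] ≈ √(Ka·C₀) = 1.96 × 10^-3 M.
([H+]/C₀ = 1.3% < 5%, so the approximation holds.)
pH = −log(1.96 × 10^-3) = 2.71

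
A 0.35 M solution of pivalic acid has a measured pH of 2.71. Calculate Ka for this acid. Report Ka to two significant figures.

[H+] = 10^(-2.71) = 1.95 × 10^-3 M
At equilibrium [HA] = 0.35 − 1.95 × 10^-3 = 3.48 × 10^-1 M
Ka = [H+][A-]/[HA] = (1.95 × 10^-3)² / 3.48 × 10^-1 = 1.1 × 10^-5

Ka = 1.1 × 10^-5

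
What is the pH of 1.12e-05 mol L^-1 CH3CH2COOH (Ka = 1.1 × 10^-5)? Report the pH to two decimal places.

CH3CH2COOH ⇌ CH3CH2COO- + H+
From the ICE table, Ka = x²/(1.12e-05 − x) = 1.1 × 10^-5.
The 5% rule fails; solving x² + Ka·x − Ka·C₀ = 0 exactly:
x = [−1.1e-05 + √(1.1e-05² + 4.93e-10)]/2 = 6.89 × 10^-6 M
pH = −log(6.89 × 10^-6) = 5.16

pH = 5.16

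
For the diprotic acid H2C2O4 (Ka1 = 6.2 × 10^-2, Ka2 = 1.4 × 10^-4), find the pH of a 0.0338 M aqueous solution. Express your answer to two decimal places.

pH = 1.61

Ka1 ≫ Ka2, so treat the first dissociation as the only significant source of H+.
Ka1 = x²/(0.0338 − x) = 6.2 × 10^-2
Solving the quadratic: x = (−Ka1 + √(Ka1² + 4·Ka1·C₀))/2 = 2.43 × 10^-2 M
pH = −log(2.43 × 10^-2) = 1.61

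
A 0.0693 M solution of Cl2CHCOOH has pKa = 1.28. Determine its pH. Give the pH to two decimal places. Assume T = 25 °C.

pH = 1.40

Cl2CHCOOH ⇌ Cl2CHCOO- + H+
Ka = 10^(−1.28) = 5.25 × 10^-2
From the ICE table, Ka = [H+]²/(0.0693 − [H+]) = 5.25 × 10^-2.
The 5% rule fails; solving [H+]² + Ka·[H+] − Ka·C₀ = 0 exactly:
[H+] = (−Ka + √(Ka² + 4·Ka·C₀))/2 = 3.95 × 10^-2 M
pH = −log(3.95 × 10^-2) = 1.40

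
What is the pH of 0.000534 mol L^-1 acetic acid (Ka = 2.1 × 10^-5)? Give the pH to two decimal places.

pH = 4.02

CH3COOH ⇌ CH3COO- + H+
Let x = [H+] at equilibrium. Ka = x²/(0.000534 − x).
Here C₀/Ka ≈ 25.4, so the small-x approximation fails. Use the quadratic:
x = [−2.1e-05 + √(2.1e-05² + 4.49e-08)]/2 = 9.59 × 10^-5 M
pH = −log(9.59 × 10^-5) = 4.02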